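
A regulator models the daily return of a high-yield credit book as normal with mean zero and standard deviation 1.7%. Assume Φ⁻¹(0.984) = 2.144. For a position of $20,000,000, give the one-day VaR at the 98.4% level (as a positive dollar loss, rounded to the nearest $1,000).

$729,000

VaR = z·σ = 2.144 × 1.7% = 3.645%.
On $20,000,000: 0.03645 × $20,000,000 = $729,000.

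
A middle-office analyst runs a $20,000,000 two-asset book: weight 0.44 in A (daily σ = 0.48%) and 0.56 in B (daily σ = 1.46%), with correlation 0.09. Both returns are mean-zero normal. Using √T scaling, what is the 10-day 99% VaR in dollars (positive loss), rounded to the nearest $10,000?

σ_p = √(0.44²·0.48² + 0.56²·1.46² + 2·0.09·0.44·0.56·0.48·1.46) = 0.863%.
σ_{10d} = 0.863% × √10 = 2.729%.
z(99%) = 2.326.
VaR = 2.326 × 2.729% = 6.348%; on $20,000,000 that is $1,269,600.

$1,270,000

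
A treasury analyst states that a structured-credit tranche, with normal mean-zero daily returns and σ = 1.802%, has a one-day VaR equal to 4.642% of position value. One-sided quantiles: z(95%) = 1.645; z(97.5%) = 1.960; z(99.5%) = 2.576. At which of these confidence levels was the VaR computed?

99.5%

Implied z = VaR/σ = 4.642 / 1.802 = 2.576.
This matches z(99.5%) = 2.576.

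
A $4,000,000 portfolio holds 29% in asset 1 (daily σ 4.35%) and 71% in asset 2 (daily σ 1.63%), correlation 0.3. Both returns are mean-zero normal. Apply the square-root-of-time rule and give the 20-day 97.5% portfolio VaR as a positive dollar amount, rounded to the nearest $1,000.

$684,000

σ_p = √(0.29²·4.35² + 0.71²·1.63² + 2·0.3·0.29·0.71·4.35·1.63) = 1.951%.
σ_{20d} = 1.951% × √20 = 8.725%.
z(97.5%) = 1.960.
VaR = 1.960 × 8.725% = 17.101%; on $4,000,000 that is $684,040.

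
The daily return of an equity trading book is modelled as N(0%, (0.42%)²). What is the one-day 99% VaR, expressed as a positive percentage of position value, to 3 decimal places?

At 99% one-sided, z = 2.326.
VaR = z·σ = 2.326 × 0.42% = 0.977%.

0.977%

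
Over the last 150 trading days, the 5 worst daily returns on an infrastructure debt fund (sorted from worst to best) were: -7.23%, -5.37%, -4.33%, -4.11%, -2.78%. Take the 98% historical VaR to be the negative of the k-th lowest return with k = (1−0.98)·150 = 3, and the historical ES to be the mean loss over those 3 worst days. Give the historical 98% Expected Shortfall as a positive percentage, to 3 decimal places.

5.643%

The 3 worst returns sum to -16.93%.
ES = −(-16.93%) / 3 = 5.6433…% ≈ 5.643%.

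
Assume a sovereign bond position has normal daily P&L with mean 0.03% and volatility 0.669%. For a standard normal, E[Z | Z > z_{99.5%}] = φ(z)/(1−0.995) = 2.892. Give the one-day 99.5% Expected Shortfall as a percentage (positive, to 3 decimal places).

ES = −(0.03%) + 0.669% × 2.892 = 1.905%.

1.905%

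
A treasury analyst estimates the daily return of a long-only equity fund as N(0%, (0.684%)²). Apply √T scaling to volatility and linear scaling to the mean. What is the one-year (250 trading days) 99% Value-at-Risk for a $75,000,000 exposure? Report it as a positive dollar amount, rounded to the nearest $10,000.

At 99%, z = 2.326.
σ_{250d} = 0.684% × √250 = 10.815%.
VaR = 2.326 × 10.815% = 25.156%.
On $75,000,000: 0.25156 × $75,000,000 = $18,867,000.

$18,870,000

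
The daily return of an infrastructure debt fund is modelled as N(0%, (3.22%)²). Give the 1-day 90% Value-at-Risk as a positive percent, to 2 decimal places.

At 90% one-sided, z = 1.282.
VaR = z·σ = 1.282 × 3.22% = 4.128%.

4.13%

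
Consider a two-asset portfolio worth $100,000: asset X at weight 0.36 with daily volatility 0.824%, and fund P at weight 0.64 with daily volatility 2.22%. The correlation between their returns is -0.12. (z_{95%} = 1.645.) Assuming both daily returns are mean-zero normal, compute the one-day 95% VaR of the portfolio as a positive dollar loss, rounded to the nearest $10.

$2,330

σ_p² = 0.36²·0.824² + 0.64²·2.22² + 2·-0.12·0.36·0.64·0.824·2.22 = 2.0055 (%²).
σ_p = √2.0055 = 1.416%.
VaR = 1.645 × 1.416% = 2.329%; on $100,000 that is $2,329.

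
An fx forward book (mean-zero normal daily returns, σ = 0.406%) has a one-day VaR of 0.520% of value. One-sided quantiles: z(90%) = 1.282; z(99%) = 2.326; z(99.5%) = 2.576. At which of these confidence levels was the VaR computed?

90%

Implied z = VaR/σ = 0.520 / 0.406 = 1.281.
This matches z(90%) = 1.282.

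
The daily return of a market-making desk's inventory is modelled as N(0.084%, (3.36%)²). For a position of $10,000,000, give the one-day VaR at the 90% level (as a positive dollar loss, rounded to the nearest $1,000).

At 90% one-sided, z = 1.282.
VaR = −μ + z·σ = −(0.084%) + 1.282 × 3.36% = 4.224%.
On $10,000,000: 0.04224 × $10,000,000 = $422,400.

$422,000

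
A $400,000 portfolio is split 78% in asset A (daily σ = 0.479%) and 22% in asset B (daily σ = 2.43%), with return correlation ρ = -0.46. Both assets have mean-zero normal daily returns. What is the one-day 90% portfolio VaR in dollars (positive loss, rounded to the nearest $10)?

σ_p² = 0.78²·0.479² + 0.22²·2.43² + 2·-0.46·0.78·0.22·0.479·2.43 = 0.2416 (%²).
σ_p = √0.2416 = 0.492%.
At 90%, z = 1.282.
VaR = 1.282 × 0.492% = 0.631%; on $400,000 that is $2,524.

$2,520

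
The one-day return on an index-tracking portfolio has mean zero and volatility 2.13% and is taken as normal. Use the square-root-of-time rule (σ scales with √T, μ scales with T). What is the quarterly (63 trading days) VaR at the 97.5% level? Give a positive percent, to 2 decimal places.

At 97.5%, z = 1.960.
σ_{63d} = 2.13% × √63 = 16.906%.
VaR = 1.960 × 16.906% = 33.136%.

33.14%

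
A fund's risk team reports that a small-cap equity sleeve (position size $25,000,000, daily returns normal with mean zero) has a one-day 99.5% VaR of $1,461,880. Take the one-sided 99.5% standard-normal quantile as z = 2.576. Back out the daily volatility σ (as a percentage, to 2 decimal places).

VaR as a fraction: $1,461,880 / $25,000,000 = 5.848%.
σ = VaR / z = 5.848% / 2.576 = 2.270%.

2.27%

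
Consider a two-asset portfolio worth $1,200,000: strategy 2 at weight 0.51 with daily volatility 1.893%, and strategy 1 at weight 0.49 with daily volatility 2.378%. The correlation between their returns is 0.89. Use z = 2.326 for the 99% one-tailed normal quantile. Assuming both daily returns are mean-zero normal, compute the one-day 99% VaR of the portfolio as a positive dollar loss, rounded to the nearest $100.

$57,800

σ_p² = 0.51²·1.893² + 0.49²·2.378² + 2·0.89·0.51·0.49·1.893·2.378 = 4.2922 (%²).
σ_p = √4.2922 = 2.072%.
VaR = 2.326 × 2.072% = 4.819%; on $1,200,000 that is $57,828.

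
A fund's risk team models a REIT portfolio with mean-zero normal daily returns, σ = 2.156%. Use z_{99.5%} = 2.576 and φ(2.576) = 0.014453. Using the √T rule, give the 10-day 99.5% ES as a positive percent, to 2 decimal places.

19.71%

σ_{10d} = 2.156% × √10 = 6.818%.
ES multiplier = φ(z)/(1−α) = 0.014453/0.005 = 2.891.
ES = 6.818% × 2.891 = 19.711%.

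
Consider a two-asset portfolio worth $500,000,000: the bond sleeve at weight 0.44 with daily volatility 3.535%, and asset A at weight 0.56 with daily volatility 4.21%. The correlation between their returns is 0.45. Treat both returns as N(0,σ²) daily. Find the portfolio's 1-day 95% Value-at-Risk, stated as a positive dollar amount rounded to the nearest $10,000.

$27,620,000

σ_p² = 0.44²·3.535² + 0.56²·4.21² + 2·0.45·0.44·0.56·3.535·4.21 = 11.2779 (%²).
σ_p = √11.2779 = 3.358%.
At 95%, z = 1.645.
VaR = 1.645 × 3.358% = 5.524%; on $500,000,000 that is $27,620,000.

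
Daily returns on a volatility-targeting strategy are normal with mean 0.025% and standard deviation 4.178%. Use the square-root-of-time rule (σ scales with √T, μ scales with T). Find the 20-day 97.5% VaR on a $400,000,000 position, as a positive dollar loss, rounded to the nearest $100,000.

$144,500,000

At 97.5%, z = 1.960.
σ_{20d} = 4.178% × √20 = 18.685%; μ_{20d} = 20 × 0.025% = 0.500%.
VaR = −(0.500%) + 1.960 × 18.685% = 36.123%.
On $400,000,000: 0.36123 × $400,000,000 = $144,492,000.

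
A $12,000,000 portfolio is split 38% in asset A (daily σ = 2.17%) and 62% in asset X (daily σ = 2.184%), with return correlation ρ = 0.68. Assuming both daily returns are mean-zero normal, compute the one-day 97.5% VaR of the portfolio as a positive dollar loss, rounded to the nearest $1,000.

σ_p² = 0.38²·2.17² + 0.62²·2.184² + 2·0.68·0.38·0.62·2.17·2.184 = 4.0320 (%²).
σ_p = √4.0320 = 2.008%.
At 97.5%, z = 1.960.
VaR = 1.960 × 2.008% = 3.936%; on $12,000,000 that is $472,320.

$472,000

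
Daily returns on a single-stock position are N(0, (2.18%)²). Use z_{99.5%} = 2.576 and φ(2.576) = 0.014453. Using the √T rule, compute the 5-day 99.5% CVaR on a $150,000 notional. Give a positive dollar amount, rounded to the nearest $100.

σ_{5d} = 2.18% × √5 = 4.875%.
ES multiplier = φ(z)/(1−α) = 0.014453/0.005 = 2.891.
ES = 4.875% × 2.891 = 14.094%; on $150,000: $21,141.

$21,100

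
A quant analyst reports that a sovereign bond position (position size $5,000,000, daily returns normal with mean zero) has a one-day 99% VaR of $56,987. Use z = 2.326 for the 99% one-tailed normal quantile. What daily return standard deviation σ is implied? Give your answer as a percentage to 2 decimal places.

0.49%

VaR as a fraction: $56,987 / $5,000,000 = 1.140%.
σ = VaR / z = 1.140% / 2.326 = 0.490%.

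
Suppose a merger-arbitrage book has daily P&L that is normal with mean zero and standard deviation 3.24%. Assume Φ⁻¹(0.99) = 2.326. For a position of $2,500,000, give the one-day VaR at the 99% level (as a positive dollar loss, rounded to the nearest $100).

VaR = z·σ = 2.326 × 3.24% = 7.536%.
On $2,500,000: 0.07536 × $2,500,000 = $188,400.

$188,400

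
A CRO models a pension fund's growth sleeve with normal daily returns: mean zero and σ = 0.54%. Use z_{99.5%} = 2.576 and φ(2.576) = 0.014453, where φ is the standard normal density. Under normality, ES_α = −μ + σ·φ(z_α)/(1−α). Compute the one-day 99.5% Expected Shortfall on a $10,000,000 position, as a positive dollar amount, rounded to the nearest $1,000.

Tail multiplier: φ(z)/(1−α) = 0.014453 / 0.005 = 2.891.
ES = 0.54% × 2.891 = 1.561%.
On $10,000,000: 0.01561 × $10,000,000 = $156,100.

$156,000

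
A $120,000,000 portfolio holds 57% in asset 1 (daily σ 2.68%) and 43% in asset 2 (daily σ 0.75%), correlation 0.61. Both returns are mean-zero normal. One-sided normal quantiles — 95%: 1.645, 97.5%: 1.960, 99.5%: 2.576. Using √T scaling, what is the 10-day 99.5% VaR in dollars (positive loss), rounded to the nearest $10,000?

σ_p = √(0.57²·2.68² + 0.43²·0.75² + 2·0.61·0.57·0.43·2.68·0.75) = 1.743%.
σ_{10d} = 1.743% × √10 = 5.512%.
VaR = 2.576 × 5.512% = 14.199%; on $120,000,000 that is $17,038,800.

$17,040,000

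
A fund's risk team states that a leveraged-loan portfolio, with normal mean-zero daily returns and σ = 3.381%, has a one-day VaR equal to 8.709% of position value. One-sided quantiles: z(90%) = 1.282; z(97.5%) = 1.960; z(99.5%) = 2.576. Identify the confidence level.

99.5%

Implied z = VaR/σ = 8.709 / 3.381 = 2.576.
This matches z(99.5%) = 2.576.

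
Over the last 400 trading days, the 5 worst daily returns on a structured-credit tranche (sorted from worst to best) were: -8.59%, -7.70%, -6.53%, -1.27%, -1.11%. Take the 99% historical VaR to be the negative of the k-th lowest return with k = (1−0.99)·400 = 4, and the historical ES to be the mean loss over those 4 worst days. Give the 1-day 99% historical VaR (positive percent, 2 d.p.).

k = 4; the 4th lowest return is -1.27%, so VaR = 1.27%.

1.27%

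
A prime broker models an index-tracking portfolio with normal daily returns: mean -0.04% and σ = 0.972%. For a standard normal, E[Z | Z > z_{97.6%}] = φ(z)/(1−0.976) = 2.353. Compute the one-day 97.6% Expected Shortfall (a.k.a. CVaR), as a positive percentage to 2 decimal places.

ES = −(-0.04%) + 0.972% × 2.353 = 2.327%.

2.33%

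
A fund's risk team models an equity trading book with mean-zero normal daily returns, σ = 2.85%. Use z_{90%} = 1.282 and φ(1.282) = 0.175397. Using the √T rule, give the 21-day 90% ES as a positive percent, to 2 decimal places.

σ_{21d} = 2.85% × √21 = 13.060%.
ES multiplier = φ(z)/(1−α) = 0.175397/0.1 = 1.754.
ES = 13.060% × 1.754 = 22.907%.

22.91%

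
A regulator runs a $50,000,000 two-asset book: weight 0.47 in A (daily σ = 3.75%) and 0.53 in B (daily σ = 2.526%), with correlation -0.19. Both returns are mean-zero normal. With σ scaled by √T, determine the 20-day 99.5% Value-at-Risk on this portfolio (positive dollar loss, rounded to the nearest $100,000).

σ_p = √(0.47²·3.75² + 0.53²·2.526² + 2·-0.19·0.47·0.53·3.75·2.526) = 2.001%.
σ_{20d} = 2.001% × √20 = 8.949%.
z(99.5%) = 2.576.
VaR = 2.576 × 8.949% = 23.053%; on $50,000,000 that is $11,526,500.

$11,500,000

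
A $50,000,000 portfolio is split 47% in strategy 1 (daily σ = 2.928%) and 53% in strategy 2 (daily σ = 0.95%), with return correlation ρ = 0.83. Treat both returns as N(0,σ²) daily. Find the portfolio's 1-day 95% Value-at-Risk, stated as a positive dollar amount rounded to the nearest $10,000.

$1,490,000

σ_p² = 0.47²·2.928² + 0.53²·0.95² + 2·0.83·0.47·0.53·2.928·0.95 = 3.2975 (%²).
σ_p = √3.2975 = 1.816%.
At 95%, z = 1.645.
VaR = 1.645 × 1.816% = 2.987%; on $50,000,000 that is $1,493,500.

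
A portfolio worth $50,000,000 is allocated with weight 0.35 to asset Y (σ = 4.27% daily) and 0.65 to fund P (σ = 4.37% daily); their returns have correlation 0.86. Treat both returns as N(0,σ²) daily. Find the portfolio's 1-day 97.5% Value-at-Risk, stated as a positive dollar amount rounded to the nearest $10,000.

σ_p² = 0.35²·4.27² + 0.65²·4.37² + 2·0.86·0.35·0.65·4.27·4.37 = 17.6036 (%²).
σ_p = √17.6036 = 4.196%.
At 97.5%, z = 1.960.
VaR = 1.960 × 4.196% = 8.224%; on $50,000,000 that is $4,112,000.

$4,110,000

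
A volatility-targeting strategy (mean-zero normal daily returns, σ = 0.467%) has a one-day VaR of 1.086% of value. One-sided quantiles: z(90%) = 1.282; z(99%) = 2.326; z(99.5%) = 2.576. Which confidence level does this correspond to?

Implied z = VaR/σ = 1.086 / 0.467 = 2.325.
This matches z(99%) = 2.326.

99%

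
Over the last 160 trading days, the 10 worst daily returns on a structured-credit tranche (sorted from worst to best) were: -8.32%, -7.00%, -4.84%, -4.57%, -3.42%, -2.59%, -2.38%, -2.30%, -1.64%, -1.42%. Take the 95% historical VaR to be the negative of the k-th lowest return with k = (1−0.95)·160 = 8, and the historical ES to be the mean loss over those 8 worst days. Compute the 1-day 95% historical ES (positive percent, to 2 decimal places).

4.43%

The 8 worst returns sum to -35.42%.
ES = −(-35.42%) / 8 = 4.4275% ≈ 4.43%.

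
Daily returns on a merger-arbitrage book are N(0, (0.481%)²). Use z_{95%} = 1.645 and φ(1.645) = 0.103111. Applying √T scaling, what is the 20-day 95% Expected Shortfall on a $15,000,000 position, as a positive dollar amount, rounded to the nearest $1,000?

σ_{20d} = 0.481% × √20 = 2.151%.
ES multiplier = φ(z)/(1−α) = 0.103111/0.05 = 2.062.
ES = 2.151% × 2.062 = 4.435%; on $15,000,000: $665,250.

$665,000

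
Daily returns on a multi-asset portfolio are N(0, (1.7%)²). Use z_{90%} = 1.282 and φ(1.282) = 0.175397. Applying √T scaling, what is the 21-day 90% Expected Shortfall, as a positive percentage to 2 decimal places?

σ_{21d} = 1.7% × √21 = 7.790%.
ES multiplier = φ(z)/(1−α) = 0.175397/0.1 = 1.754.
ES = 7.790% × 1.754 = 13.664%.

13.66%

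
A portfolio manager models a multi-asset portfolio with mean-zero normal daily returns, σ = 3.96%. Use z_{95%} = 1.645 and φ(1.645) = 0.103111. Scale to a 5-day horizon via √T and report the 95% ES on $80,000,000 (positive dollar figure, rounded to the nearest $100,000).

σ_{5d} = 3.96% × √5 = 8.855%.
ES multiplier = φ(z)/(1−α) = 0.103111/0.05 = 2.062.
ES = 8.855% × 2.062 = 18.259%; on $80,000,000: $14,607,200.

$14,600,000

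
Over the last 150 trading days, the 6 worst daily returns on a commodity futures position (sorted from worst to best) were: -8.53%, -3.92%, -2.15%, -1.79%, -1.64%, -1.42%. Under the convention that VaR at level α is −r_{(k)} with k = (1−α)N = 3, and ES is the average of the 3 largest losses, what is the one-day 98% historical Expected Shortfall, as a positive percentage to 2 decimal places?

The 3 worst returns sum to -14.60%.
ES = −(-14.60%) / 3 = 4.8666…% ≈ 4.87%.

4.87%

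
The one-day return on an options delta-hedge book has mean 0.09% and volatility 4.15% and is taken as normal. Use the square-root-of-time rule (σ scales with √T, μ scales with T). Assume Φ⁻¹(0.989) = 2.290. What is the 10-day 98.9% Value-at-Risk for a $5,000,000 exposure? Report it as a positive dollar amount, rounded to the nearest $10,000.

$1,460,000

σ_{10d} = 4.15% × √10 = 13.123%; μ_{10d} = 10 × 0.09% = 0.900%.
VaR = −(0.900%) + 2.290 × 13.123% = 29.152%.
On $5,000,000: 0.29152 × $5,000,000 = $1,457,600.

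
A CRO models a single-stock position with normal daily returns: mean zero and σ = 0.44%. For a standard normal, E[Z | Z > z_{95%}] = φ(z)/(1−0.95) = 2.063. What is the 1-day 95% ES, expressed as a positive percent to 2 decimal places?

ES = 0.44% × 2.063 = 0.908%.

0.91%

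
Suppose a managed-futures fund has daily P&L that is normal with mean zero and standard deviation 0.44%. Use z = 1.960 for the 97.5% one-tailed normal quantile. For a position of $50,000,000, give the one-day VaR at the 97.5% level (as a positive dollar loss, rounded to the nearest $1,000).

$431,000

VaR = z·σ = 1.960 × 0.44% = 0.862%.
On $50,000,000: 0.00862 × $50,000,000 = $431,000.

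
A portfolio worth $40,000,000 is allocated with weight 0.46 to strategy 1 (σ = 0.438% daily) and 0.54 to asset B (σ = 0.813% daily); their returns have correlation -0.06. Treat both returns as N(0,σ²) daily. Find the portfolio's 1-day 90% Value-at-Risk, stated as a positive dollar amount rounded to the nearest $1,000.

$242,000

σ_p² = 0.46²·0.438² + 0.54²·0.813² + 2·-0.06·0.46·0.54·0.438·0.813 = 0.2227 (%²).
σ_p = √0.2227 = 0.472%.
At 90%, z = 1.282.
VaR = 1.282 × 0.472% = 0.605%; on $40,000,000 that is $242,000.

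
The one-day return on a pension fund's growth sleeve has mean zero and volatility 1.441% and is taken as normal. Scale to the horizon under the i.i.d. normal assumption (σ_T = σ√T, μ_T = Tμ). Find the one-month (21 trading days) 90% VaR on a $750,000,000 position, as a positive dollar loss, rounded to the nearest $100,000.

At 90%, z = 1.282.
σ_{21d} = 1.441% × √21 = 6.603%.
VaR = 1.282 × 6.603% = 8.465%.
On $750,000,000: 0.08465 × $750,000,000 = $63,487,500.

$63,500,000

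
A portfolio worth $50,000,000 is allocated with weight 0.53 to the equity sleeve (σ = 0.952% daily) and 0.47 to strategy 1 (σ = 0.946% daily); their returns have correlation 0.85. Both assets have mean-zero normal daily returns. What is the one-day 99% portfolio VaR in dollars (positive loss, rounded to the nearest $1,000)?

σ_p² = 0.53²·0.952² + 0.47²·0.946² + 2·0.85·0.53·0.47·0.952·0.946 = 0.8336 (%²).
σ_p = √0.8336 = 0.913%.
At 99%, z = 2.326.
VaR = 2.326 × 0.913% = 2.124%; on $50,000,000 that is $1,062,000.

$1,062,000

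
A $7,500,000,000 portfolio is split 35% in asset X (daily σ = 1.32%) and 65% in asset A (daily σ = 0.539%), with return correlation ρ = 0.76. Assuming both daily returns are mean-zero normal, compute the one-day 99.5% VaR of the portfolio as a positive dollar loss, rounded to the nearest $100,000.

σ_p² = 0.35²·1.32² + 0.65²·0.539² + 2·0.76·0.35·0.65·1.32·0.539 = 0.5822 (%²).
σ_p = √0.5822 = 0.763%.
At 99.5%, z = 2.576.
VaR = 2.576 × 0.763% = 1.965%; on $7,500,000,000 that is $147,375,000.

$147,400,000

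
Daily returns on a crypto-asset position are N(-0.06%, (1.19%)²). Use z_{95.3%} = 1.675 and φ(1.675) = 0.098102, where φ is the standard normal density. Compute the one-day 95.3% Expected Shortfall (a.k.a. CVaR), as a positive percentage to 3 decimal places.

Tail multiplier: φ(z)/(1−α) = 0.098102 / 0.047 = 2.087.
ES = −(-0.06%) + 1.19% × 2.087 = 2.544%.

2.544%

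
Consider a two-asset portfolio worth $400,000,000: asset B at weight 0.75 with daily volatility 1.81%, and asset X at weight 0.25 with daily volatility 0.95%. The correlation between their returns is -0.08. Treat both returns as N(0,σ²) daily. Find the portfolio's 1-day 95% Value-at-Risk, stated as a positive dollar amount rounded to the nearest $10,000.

σ_p² = 0.75²·1.81² + 0.25²·0.95² + 2·-0.08·0.75·0.25·1.81·0.95 = 1.8476 (%²).
σ_p = √1.8476 = 1.359%.
At 95%, z = 1.645.
VaR = 1.645 × 1.359% = 2.236%; on $400,000,000 that is $8,944,000.

$8,940,000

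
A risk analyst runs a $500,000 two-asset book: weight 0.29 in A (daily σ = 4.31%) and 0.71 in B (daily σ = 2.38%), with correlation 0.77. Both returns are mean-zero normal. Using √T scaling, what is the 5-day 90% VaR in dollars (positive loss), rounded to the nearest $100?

σ_p = √(0.29²·4.31² + 0.71²·2.38² + 2·0.77·0.29·0.71·4.31·2.38) = 2.770%.
σ_{5d} = 2.770% × √5 = 6.194%.
z(90%) = 1.282.
VaR = 1.282 × 6.194% = 7.941%; on $500,000 that is $39,705.

$39,700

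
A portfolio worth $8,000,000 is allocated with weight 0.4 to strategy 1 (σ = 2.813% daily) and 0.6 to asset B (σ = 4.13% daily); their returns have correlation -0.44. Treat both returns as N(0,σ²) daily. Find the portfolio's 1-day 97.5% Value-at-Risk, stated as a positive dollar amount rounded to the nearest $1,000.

$349,000

σ_p² = 0.4²·2.813² + 0.6²·4.13² + 2·-0.44·0.4·0.6·2.813·4.13 = 4.9529 (%²).
σ_p = √4.9529 = 2.226%.
At 97.5%, z = 1.960.
VaR = 1.960 × 2.226% = 4.363%; on $8,000,000 that is $349,040.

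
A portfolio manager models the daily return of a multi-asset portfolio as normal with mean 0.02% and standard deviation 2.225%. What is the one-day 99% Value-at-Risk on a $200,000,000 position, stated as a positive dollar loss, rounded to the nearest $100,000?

$10,300,000

At 99% one-sided, z = 2.326.
VaR = −μ + z·σ = −(0.02%) + 2.326 × 2.225% = 5.155%.
On $200,000,000: 0.05155 × $200,000,000 = $10,310,000.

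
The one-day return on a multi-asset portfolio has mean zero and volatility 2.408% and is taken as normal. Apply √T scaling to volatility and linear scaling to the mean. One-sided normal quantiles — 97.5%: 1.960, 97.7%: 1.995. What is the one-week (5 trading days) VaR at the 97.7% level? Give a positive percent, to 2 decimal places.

σ_{5d} = 2.408% × √5 = 5.384%.
VaR = 1.995 × 5.384% = 10.741%.

10.74%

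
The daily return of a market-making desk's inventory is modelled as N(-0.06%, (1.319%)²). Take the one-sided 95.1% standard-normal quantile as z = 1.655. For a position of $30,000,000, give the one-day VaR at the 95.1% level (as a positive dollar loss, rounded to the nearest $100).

VaR = −μ + z·σ = −(-0.06%) + 1.655 × 1.319% = 2.243%.
On $30,000,000: 0.02243 × $30,000,000 = $672,900.

$672,900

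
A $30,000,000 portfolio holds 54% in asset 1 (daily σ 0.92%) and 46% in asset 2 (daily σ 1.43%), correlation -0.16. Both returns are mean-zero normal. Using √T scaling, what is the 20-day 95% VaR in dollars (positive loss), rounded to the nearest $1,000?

$1,673,000

σ_p = √(0.54²·0.92² + 0.46²·1.43² + 2·-0.16·0.54·0.46·0.92·1.43) = 0.758%.
σ_{20d} = 0.758% × √20 = 3.390%.
z(95%) = 1.645.
VaR = 1.645 × 3.390% = 5.577%; on $30,000,000 that is $1,673,100.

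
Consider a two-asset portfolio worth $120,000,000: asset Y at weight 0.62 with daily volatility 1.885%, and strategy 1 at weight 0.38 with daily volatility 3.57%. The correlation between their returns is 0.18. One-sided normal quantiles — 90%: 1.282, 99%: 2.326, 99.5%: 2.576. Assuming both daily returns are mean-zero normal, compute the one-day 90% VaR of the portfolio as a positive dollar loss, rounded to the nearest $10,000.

σ_p² = 0.62²·1.885² + 0.38²·3.57² + 2·0.18·0.62·0.38·1.885·3.57 = 3.7770 (%²).
σ_p = √3.7770 = 1.943%.
VaR = 1.282 × 1.943% = 2.491%; on $120,000,000 that is $2,989,200.

$2,990,000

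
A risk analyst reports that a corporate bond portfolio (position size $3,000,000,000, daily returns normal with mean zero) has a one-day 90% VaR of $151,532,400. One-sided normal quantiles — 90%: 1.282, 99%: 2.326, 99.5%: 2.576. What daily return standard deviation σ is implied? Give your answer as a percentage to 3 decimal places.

VaR as a fraction: $151,532,400 / $3,000,000,000 = 5.051%.
σ = VaR / z = 5.051% / 1.282 = 3.940%.

3.940%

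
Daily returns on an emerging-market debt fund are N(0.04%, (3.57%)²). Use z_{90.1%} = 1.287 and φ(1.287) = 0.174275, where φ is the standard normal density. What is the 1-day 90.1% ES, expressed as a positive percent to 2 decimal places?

Tail multiplier: φ(z)/(1−α) = 0.174275 / 0.099 = 1.760.
ES = −(0.04%) + 3.57% × 1.760 = 6.243%.

6.24%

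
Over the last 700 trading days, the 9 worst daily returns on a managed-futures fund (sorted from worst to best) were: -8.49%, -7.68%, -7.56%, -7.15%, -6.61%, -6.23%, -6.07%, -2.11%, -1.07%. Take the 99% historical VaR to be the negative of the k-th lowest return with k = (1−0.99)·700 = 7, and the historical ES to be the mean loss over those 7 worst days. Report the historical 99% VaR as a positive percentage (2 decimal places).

k = 7; the 7th lowest return is -6.07%, so VaR = 6.07%.

6.07%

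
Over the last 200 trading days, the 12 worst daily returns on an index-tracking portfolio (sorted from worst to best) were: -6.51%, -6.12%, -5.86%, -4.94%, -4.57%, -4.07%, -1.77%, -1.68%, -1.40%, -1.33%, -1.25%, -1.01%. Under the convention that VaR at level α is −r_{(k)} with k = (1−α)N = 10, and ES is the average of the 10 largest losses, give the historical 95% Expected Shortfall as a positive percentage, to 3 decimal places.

3.825%

The 10 worst returns sum to -38.25%.
ES = −(-38.25%) / 10 = 3.825%.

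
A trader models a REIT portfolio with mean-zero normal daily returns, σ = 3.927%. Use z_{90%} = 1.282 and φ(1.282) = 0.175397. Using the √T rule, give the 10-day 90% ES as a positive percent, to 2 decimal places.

σ_{10d} = 3.927% × √10 = 12.418%.
ES multiplier = φ(z)/(1−α) = 0.175397/0.1 = 1.754.
ES = 12.418% × 1.754 = 21.781%.

21.78%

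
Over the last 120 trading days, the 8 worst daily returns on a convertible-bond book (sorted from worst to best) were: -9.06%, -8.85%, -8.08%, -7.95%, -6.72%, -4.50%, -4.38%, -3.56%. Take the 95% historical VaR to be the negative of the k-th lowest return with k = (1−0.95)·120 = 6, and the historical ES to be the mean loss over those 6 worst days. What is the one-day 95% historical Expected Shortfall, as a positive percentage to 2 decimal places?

7.53%

The 6 worst returns sum to -45.16%.
ES = −(-45.16%) / 6 = 7.5266…% ≈ 7.53%.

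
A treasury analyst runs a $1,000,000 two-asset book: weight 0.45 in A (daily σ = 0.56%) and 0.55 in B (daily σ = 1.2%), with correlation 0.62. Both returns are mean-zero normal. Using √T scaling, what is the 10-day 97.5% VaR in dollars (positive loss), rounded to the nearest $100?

σ_p = √(0.45²·0.56² + 0.55²·1.2² + 2·0.62·0.45·0.55·0.56·1.2) = 0.840%.
σ_{10d} = 0.840% × √10 = 2.656%.
z(97.5%) = 1.960.
VaR = 1.960 × 2.656% = 5.206%; on $1,000,000 that is $52,060.

$52,100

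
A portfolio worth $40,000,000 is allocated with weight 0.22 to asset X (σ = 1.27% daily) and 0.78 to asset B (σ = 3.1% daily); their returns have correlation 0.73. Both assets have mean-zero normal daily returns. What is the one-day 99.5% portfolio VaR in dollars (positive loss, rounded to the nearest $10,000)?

σ_p² = 0.22²·1.27² + 0.78²·3.1² + 2·0.73·0.22·0.78·1.27·3.1 = 6.9111 (%²).
σ_p = √6.9111 = 2.629%.
At 99.5%, z = 2.576.
VaR = 2.576 × 2.629% = 6.772%; on $40,000,000 that is $2,708,800.

$2,710,000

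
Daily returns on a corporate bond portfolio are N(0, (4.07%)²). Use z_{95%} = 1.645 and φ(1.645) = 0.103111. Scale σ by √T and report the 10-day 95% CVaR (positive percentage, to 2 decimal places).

26.54%

σ_{10d} = 4.07% × √10 = 12.870%.
ES multiplier = φ(z)/(1−α) = 0.103111/0.05 = 2.062.
ES = 12.870% × 2.062 = 26.538%.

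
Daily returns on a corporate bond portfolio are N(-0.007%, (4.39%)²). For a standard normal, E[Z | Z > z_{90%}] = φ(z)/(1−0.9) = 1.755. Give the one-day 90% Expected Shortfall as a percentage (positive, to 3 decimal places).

7.711%

ES = −(-0.007%) + 4.39% × 1.755 = 7.711%.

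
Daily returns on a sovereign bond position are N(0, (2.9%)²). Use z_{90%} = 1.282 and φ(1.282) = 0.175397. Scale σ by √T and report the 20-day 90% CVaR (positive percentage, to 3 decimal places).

22.748%

σ_{20d} = 2.9% × √20 = 12.969%.
ES multiplier = φ(z)/(1−α) = 0.175397/0.1 = 1.754.
ES = 12.969% × 1.754 = 22.748%.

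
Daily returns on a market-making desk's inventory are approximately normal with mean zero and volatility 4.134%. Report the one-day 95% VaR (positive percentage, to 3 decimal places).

At 95% one-sided, z = 1.645.
VaR = z·σ = 1.645 × 4.134% = 6.800%.

6.800%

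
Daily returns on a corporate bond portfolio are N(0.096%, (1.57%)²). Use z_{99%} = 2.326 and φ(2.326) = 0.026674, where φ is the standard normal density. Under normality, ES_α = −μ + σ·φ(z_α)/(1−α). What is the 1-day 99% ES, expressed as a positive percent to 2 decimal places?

4.09%

Tail multiplier: φ(z)/(1−α) = 0.026674 / 0.01 = 2.667.
ES = −(0.096%) + 1.57% × 2.667 = 4.091%.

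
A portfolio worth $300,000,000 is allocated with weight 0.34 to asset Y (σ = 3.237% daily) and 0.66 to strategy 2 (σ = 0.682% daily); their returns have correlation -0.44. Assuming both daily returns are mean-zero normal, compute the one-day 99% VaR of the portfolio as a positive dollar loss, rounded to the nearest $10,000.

σ_p² = 0.34²·3.237² + 0.66²·0.682² + 2·-0.44·0.34·0.66·3.237·0.682 = 0.9779 (%²).
σ_p = √0.9779 = 0.989%.
At 99%, z = 2.326.
VaR = 2.326 × 0.989% = 2.300%; on $300,000,000 that is $6,900,000.

$6,900,000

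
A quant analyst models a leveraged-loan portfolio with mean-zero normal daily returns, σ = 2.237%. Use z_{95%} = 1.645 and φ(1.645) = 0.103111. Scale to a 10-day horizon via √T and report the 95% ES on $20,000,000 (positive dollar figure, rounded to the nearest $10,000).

σ_{10d} = 2.237% × √10 = 7.074%.
ES multiplier = φ(z)/(1−α) = 0.103111/0.05 = 2.062.
ES = 7.074% × 2.062 = 14.587%; on $20,000,000: $2,917,400.

$2,920,000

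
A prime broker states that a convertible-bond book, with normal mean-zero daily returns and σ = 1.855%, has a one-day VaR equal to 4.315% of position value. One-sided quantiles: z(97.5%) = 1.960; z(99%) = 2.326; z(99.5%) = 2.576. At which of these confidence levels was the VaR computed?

Implied z = VaR/σ = 4.315 / 1.855 = 2.326.
This matches z(99%) = 2.326.

99%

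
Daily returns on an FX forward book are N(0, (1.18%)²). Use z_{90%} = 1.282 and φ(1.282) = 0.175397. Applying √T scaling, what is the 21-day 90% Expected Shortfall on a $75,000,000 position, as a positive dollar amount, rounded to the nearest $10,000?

σ_{21d} = 1.18% × √21 = 5.407%.
ES multiplier = φ(z)/(1−α) = 0.175397/0.1 = 1.754.
ES = 5.407% × 1.754 = 9.484%; on $75,000,000: $7,113,000.

$7,110,000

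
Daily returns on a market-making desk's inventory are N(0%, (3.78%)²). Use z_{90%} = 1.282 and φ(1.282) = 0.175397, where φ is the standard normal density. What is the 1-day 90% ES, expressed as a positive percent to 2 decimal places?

6.63%

Tail multiplier: φ(z)/(1−α) = 0.175397 / 0.1 = 1.754.
ES = 3.78% × 1.754 = 6.630%.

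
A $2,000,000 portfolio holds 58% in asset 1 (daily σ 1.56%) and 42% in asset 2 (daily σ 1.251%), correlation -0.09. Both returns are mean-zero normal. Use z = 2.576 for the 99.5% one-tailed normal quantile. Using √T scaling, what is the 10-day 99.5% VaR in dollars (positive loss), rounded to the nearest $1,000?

σ_p = √(0.58²·1.56² + 0.42²·1.251² + 2·-0.09·0.58·0.42·1.56·1.251) = 1.005%.
σ_{10d} = 1.005% × √10 = 3.178%.
VaR = 2.576 × 3.178% = 8.187%; on $2,000,000 that is $163,740.

$164,000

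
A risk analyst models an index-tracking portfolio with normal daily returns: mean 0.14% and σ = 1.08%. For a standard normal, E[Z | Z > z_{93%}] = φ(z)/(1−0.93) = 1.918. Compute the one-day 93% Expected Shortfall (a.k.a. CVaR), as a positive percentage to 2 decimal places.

1.93%

ES = −(0.14%) + 1.08% × 1.918 = 1.931%.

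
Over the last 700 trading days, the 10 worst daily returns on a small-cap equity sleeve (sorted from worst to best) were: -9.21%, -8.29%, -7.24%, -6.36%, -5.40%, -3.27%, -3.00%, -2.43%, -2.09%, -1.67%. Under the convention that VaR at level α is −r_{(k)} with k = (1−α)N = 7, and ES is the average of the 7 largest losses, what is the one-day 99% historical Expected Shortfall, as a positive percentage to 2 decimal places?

6.11%

The 7 worst returns sum to -42.77%.
ES = −(-42.77%) / 7 = 6.11%.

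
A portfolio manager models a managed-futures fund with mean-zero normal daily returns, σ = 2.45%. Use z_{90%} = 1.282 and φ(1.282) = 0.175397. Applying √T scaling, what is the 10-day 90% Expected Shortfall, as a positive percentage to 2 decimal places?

13.59%

σ_{10d} = 2.45% × √10 = 7.748%.
ES multiplier = φ(z)/(1−α) = 0.175397/0.1 = 1.754.
ES = 7.748% × 1.754 = 13.590%.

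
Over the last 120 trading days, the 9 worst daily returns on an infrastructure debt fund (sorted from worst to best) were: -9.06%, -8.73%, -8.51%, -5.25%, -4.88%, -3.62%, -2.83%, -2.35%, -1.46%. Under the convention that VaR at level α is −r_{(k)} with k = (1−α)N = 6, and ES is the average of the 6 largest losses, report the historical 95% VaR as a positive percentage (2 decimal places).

k = 6; the 6th lowest return is -3.62%, so VaR = 3.62%.

3.62%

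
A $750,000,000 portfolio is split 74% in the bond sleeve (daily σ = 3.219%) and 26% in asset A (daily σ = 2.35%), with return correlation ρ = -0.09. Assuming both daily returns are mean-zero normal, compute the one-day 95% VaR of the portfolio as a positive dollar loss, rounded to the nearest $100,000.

$29,700,000

σ_p² = 0.74²·3.219² + 0.26²·2.35² + 2·-0.09·0.74·0.26·3.219·2.35 = 5.7856 (%²).
σ_p = √5.7856 = 2.405%.
At 95%, z = 1.645.
VaR = 1.645 × 2.405% = 3.956%; on $750,000,000 that is $29,670,000.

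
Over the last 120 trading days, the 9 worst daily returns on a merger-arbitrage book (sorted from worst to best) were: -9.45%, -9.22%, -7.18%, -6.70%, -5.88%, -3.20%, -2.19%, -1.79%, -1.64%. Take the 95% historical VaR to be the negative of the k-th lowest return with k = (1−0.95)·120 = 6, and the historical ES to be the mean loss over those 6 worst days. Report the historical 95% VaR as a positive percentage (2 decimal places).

k = 6; the 6th lowest return is -3.20%, so VaR = 3.20%.

3.20%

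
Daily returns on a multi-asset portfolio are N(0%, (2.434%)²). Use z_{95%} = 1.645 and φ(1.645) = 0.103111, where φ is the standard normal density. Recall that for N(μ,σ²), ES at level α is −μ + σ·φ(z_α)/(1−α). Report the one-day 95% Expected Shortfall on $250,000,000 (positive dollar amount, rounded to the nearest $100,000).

$12,500,000

Tail multiplier: φ(z)/(1−α) = 0.103111 / 0.05 = 2.062.
ES = 2.434% × 2.062 = 5.019%.
On $250,000,000: 0.05019 × $250,000,000 = $12,547,500.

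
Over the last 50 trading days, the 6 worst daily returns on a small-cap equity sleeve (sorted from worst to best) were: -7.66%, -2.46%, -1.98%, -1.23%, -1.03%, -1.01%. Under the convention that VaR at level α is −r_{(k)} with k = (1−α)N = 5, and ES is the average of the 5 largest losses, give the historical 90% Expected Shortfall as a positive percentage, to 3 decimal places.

2.872%

The 5 worst returns sum to -14.36%.
ES = −(-14.36%) / 5 = 2.872%.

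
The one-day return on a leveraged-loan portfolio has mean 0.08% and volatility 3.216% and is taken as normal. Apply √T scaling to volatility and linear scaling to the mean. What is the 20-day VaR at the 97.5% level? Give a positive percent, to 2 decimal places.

At 97.5%, z = 1.960.
σ_{20d} = 3.216% × √20 = 14.382%; μ_{20d} = 20 × 0.08% = 1.600%.
VaR = −(1.600%) + 1.960 × 14.382% = 26.589%.

26.59%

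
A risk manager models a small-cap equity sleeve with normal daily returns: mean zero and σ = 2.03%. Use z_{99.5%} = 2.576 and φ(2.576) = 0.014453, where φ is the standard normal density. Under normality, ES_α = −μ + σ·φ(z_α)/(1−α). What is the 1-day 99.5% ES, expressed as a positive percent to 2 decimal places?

5.87%

Tail multiplier: φ(z)/(1−α) = 0.014453 / 0.005 = 2.891.
ES = 2.03% × 2.891 = 5.869%.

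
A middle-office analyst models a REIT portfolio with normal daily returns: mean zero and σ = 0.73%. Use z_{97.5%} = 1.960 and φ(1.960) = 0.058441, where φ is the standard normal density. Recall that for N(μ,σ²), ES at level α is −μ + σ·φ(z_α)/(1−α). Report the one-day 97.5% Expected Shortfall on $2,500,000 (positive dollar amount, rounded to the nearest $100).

$42,700

Tail multiplier: φ(z)/(1−α) = 0.058441 / 0.025 = 2.338.
ES = 0.73% × 2.338 = 1.707%.
On $2,500,000: 0.01707 × $2,500,000 = $42,675.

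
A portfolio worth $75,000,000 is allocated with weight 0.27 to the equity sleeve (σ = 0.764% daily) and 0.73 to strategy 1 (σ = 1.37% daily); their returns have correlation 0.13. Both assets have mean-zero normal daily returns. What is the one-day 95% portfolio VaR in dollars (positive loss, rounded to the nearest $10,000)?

σ_p² = 0.27²·0.764² + 0.73²·1.37² + 2·0.13·0.27·0.73·0.764·1.37 = 1.0964 (%²).
σ_p = √1.0964 = 1.047%.
At 95%, z = 1.645.
VaR = 1.645 × 1.047% = 1.722%; on $75,000,000 that is $1,291,500.

$1,290,000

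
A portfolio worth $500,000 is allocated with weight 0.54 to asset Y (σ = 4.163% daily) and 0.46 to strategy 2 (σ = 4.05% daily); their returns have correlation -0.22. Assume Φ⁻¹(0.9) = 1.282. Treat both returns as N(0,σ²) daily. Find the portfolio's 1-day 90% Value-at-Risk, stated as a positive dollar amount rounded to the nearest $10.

$16,570

σ_p² = 0.54²·4.163² + 0.46²·4.05² + 2·-0.22·0.54·0.46·4.163·4.05 = 6.6816 (%²).
σ_p = √6.6816 = 2.585%.
VaR = 1.282 × 2.585% = 3.314%; on $500,000 that is $16,570.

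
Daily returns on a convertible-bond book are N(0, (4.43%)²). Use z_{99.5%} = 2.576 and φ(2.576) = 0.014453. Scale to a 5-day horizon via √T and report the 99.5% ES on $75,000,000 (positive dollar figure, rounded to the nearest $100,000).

σ_{5d} = 4.43% × √5 = 9.906%.
ES multiplier = φ(z)/(1−α) = 0.014453/0.005 = 2.891.
ES = 9.906% × 2.891 = 28.638%; on $75,000,000: $21,478,500.

$21,500,000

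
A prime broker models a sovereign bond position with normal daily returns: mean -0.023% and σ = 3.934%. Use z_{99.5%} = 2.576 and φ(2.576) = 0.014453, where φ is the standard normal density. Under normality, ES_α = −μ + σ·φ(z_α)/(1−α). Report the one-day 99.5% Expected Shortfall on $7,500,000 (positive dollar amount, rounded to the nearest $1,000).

Tail multiplier: φ(z)/(1−α) = 0.014453 / 0.005 = 2.891.
ES = −(-0.023%) + 3.934% × 2.891 = 11.396%.
On $7,500,000: 0.11396 × $7,500,000 = $854,700.

$855,000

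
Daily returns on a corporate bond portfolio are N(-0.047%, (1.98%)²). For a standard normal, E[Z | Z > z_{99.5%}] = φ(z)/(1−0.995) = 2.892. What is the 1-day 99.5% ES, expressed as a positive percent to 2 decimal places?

5.77%

ES = −(-0.047%) + 1.98% × 2.892 = 5.773%.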